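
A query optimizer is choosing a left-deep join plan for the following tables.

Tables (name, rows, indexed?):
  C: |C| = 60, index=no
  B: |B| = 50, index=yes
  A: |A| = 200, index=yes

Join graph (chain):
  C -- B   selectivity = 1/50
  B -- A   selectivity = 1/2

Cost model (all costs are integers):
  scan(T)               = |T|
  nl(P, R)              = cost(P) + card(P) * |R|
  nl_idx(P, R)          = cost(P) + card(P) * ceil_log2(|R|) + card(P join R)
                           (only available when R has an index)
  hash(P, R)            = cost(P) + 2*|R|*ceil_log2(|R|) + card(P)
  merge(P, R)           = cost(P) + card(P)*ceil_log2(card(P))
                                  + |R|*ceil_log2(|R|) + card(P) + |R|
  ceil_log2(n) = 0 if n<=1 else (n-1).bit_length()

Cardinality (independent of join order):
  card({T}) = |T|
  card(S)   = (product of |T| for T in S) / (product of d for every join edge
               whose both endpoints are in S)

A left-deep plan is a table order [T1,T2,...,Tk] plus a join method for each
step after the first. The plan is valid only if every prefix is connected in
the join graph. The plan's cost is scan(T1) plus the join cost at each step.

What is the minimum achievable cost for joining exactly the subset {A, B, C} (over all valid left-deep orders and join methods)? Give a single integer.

Selinger DP over subsets of {A,B,C}:
  {C}: scan cost=60, card=60
  {B}: scan cost=50, card=50
  {A}: scan cost=200, card=200
  {BC}: card=60; try (B,nl_idx)→480, (B,hash)→720, (C,hash)→820, (C,merge)→820, (B,merge)→830, (C,nl)→3050 …(+1); best=480 via (B,nl_idx)
  {AB}: card=5000; try (B,hash)→1000, (A,merge)→2200, (B,merge)→2350, (A,hash)→3300, (A,nl_idx)→5450, (B,nl_idx)→6400 …(+2); best=1000 via (B,hash)
  {ABC}: card=6000; try (A,merge)→2700, (A,hash)→3740, (C,hash)→6720, (A,nl_idx)→6960, (A,nl)→12480, (C,merge)→71420 …(+1); best=2700 via (A,merge)

2700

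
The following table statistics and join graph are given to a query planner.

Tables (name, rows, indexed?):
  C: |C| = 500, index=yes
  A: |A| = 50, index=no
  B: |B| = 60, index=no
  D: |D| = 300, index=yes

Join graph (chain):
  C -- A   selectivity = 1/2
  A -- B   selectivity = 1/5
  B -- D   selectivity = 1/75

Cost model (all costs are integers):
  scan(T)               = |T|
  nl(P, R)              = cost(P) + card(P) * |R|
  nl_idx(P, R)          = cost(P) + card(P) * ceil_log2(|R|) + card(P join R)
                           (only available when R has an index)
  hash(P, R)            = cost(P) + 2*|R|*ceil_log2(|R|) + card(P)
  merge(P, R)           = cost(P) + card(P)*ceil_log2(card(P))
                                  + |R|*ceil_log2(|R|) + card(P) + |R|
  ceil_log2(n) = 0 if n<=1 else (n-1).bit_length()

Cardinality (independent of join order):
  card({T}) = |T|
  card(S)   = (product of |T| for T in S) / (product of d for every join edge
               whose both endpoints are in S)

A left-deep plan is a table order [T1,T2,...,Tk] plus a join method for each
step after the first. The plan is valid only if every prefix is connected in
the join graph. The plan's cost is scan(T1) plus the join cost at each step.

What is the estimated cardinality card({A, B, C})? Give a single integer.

Tables in S: A(50), B(60), C(500)
Edges inside S: C-A(d=2), A-B(d=5)
numerator = 50 * 60 * 500 = 1500000
denominator = 2 * 5 = 10
card(S) = 1500000 / 10 = 150000

150000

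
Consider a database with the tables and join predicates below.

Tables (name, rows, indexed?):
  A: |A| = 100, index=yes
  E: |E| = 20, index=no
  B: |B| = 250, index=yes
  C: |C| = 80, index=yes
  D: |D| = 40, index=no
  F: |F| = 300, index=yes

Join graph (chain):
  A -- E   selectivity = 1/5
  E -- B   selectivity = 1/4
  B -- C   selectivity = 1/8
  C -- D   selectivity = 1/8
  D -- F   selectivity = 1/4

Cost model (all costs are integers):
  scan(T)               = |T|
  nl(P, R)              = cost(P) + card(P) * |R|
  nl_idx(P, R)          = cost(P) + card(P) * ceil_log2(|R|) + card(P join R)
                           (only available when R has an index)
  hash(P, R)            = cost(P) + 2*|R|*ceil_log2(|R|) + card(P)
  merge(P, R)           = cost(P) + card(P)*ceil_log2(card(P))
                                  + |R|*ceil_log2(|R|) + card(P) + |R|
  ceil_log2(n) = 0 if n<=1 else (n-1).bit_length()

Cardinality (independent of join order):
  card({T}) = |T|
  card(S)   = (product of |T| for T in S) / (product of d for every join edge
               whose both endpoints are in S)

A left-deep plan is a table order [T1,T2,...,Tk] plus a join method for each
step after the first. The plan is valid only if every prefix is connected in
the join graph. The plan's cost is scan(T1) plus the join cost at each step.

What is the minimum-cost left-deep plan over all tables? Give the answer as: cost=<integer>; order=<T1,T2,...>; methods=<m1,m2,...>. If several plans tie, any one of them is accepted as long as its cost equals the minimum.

cost=1335350; order=B,E,C,D,A,F; methods=hash,hash,hash,hash,hash

Selinger DP (subsets sized 1..n):
  {A}: scan cost=100, card=100
  {E}: scan cost=20, card=20
  {B}: scan cost=250, card=250
  {C}: scan cost=80, card=80
  {D}: scan cost=40, card=40
  {F}: scan cost=300, card=300
  {AE}: card=400; try (E,hash)→400, (A,nl_idx)→560, (A,merge)→940, (E,merge)→1020, (A,hash)→1440, (A,nl)→2020 …(+1); best=400 via (E,hash)
  {BE}: card=1250; try (E,hash)→700, (B,nl_idx)→1430, (B,merge)→2390, (E,merge)→2620, (B,hash)→4040, (B,nl)→5020 …(+1); best=700 via (E,hash)
  {BC}: card=2500; try (C,hash)→1620, (B,merge)→2970, (C,merge)→3140, (B,nl_idx)→3220, (B,hash)→4160, (C,nl_idx)→4500 …(+2); best=1620 via (C,hash)
  {CD}: card=400; try (D,hash)→640, (C,nl_idx)→720, (C,merge)→960, (D,merge)→1000, (C,hash)→1200, (C,nl)→3240 …(+1); best=640 via (D,hash)
  {DF}: card=3000; try (D,hash)→1080, (F,merge)→3320, (F,nl_idx)→3400, (D,merge)→3580, (F,hash)→5480, (F,nl)→12040 …(+1); best=1080 via (D,hash)
  {ABE}: card=25000; try (A,hash)→3350, (B,hash)→4800, (B,merge)→6650, (A,merge)→16500, (B,nl_idx)→28600, (A,nl_idx)→34450 …(+2); best=3350 via (A,hash)
  {BCE}: card=12500; try (C,hash)→3070, (E,hash)→4320, (C,merge)→16340, (C,nl_idx)→21950, (E,merge)→34240, (E,nl)→51620 …(+1); best=3070 via (C,hash)
  {BCD}: card=12500; try (D,hash)→4600, (B,hash)→5040, (B,merge)→6890, (B,nl_idx)→16340, (D,merge)→34400, (B,nl)→100640 …(+1); best=4600 via (D,hash)
  {CDF}: card=30000; try (C,hash)→5200, (F,hash)→6440, (F,merge)→7640, (F,nl_idx)→34240, (C,merge)→40720, (C,nl_idx)→52080 …(+2); best=5200 via (C,hash)
  {ABCE}: card=250000; try (A,hash)→16970, (C,hash)→29470, (A,merge)→191370, (A,nl_idx)→340570, (C,merge)→403990, (C,nl_idx)→428350 …(+2); best=16970 via (A,hash)
  {BCDE}: card=62500; try (D,hash)→16050, (E,hash)→17300, (D,merge)→190850, (E,merge)→192220, (E,nl)→254600, (D,nl)→503070; best=16050 via (D,hash)
  {BCDF}: card=937500; try (F,hash)→22500, (B,hash)→39200, (F,merge)→195100, (B,merge)→487450, (F,nl_idx)→1054600, (B,nl_idx)→1182700 …(+2); best=22500 via (F,hash)
  {ABCDE}: card=1250000; try (A,hash)→79950, (D,hash)→267450, (A,merge)→1079350, (A,nl_idx)→1703550, (D,merge)→4767250, (A,nl)→6266050 …(+1); best=79950 via (A,hash)
  {BCDEF}: card=4687500; try (F,hash)→83950, (E,hash)→960200, (F,merge)→1081550, (F,nl_idx)→5266050, (F,nl)→18766050, (E,nl)→18772500 …(+1); best=83950 via (F,hash)
  {ABCDEF}: card=93750000; try (F,hash)→1335350, (A,hash)→4772850, (F,merge)→27582950, (F,nl_idx)→105079950, (A,merge)→112584750, (A,nl_idx)→126646450 …(+2); best=1335350 via (F,hash)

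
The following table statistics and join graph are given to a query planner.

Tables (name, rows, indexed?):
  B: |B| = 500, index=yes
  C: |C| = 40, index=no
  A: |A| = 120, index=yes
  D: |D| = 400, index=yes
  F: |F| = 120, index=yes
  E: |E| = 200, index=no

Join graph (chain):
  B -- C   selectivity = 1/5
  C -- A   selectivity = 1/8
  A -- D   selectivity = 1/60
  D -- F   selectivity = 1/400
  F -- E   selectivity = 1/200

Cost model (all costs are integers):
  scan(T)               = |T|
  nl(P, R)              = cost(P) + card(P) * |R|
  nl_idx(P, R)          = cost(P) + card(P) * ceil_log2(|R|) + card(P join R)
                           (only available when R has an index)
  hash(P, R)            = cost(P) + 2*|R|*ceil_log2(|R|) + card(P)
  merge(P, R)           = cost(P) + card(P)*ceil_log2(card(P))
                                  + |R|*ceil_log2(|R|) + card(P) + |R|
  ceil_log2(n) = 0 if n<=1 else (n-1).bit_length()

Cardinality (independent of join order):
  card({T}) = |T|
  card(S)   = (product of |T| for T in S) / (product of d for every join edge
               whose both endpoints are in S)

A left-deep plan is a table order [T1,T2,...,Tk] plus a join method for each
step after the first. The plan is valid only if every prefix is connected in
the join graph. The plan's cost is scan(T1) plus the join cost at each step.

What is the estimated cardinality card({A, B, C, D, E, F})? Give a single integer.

120000

Tables in S: A(120), B(500), C(40), D(400), E(200), F(120)
Edges inside S: B-C(d=5), C-A(d=8), A-D(d=60), D-F(d=400), F-E(d=200)
numerator = 120 * 500 * 40 * 400 * 200 * 120 = 23040000000000
denominator = 5 * 8 * 60 * 400 * 200 = 192000000
card(S) = 23040000000000 / 192000000 = 120000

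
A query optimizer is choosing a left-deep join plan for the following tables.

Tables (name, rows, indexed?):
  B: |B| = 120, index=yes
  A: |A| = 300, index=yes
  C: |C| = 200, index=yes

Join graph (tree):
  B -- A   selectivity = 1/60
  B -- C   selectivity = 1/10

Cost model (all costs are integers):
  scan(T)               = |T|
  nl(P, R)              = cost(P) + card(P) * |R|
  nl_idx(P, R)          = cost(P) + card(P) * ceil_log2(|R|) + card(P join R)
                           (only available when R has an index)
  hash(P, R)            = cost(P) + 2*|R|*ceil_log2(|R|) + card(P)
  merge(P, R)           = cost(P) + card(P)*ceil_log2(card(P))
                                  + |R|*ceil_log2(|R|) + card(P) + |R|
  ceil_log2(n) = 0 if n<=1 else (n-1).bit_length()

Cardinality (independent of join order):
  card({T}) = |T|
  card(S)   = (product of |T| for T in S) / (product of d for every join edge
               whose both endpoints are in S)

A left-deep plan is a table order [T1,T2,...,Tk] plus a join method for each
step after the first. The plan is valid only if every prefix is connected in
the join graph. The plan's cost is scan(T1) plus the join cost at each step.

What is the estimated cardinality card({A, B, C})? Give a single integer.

Tables in S: A(300), B(120), C(200)
Edges inside S: B-A(d=60), B-C(d=10)
numerator = 300 * 120 * 200 = 7200000
denominator = 60 * 10 = 600
card(S) = 7200000 / 600 = 12000

12000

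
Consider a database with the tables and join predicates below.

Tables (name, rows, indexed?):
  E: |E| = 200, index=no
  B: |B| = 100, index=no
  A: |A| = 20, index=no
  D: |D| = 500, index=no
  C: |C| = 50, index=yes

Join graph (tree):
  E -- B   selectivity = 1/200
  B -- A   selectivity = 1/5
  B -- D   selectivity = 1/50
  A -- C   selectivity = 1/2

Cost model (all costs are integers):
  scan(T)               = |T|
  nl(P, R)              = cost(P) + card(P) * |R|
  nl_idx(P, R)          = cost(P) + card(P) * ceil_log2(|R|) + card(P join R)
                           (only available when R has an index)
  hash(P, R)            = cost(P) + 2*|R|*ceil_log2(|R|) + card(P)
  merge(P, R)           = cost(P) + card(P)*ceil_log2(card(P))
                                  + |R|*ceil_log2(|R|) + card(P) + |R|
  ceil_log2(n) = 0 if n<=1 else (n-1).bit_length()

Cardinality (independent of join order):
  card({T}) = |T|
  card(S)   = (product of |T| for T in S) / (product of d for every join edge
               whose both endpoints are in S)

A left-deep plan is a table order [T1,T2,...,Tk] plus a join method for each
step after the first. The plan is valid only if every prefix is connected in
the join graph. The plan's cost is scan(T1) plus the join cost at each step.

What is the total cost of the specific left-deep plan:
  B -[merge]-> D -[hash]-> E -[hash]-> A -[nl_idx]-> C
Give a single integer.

step 1: scan B: cost=100, card=100
step 2: join D via merge
    card(P join D) = 100*500/(50) = 1000
    cost = 100 + 100*7 + 500*9 + 100 + 500 = 5900
step 3: join E via hash
    card(P join E) = 1000*200/(200) = 1000
    cost = 5900 + 2*200*8 + 1000 = 10100
step 4: join A via hash
    card(P join A) = 1000*20/(5) = 4000
    cost = 10100 + 2*20*5 + 1000 = 11300
step 5: join C via nl_idx
    card(P join C) = 4000*50/(2) = 100000
    cost = 11300 + 4000*6 + 100000 = 135300

135300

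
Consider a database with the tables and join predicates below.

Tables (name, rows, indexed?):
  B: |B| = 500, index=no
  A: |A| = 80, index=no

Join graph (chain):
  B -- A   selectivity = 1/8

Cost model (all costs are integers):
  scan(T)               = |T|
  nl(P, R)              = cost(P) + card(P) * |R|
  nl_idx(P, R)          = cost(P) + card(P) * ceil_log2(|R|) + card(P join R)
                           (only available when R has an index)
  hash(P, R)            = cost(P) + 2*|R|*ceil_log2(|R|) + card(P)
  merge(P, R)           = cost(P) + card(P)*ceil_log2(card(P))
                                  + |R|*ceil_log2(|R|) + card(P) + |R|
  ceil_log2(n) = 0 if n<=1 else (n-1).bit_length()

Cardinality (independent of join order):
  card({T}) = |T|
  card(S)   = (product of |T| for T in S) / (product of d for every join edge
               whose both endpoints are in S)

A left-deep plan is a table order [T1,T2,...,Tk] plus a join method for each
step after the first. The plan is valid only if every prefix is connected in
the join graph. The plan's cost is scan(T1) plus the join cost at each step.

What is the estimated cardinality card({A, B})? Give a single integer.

Tables in S: A(80), B(500)
Edges inside S: B-A(d=8)
numerator = 80 * 500 = 40000
denominator = 8 = 8
card(S) = 40000 / 8 = 5000

5000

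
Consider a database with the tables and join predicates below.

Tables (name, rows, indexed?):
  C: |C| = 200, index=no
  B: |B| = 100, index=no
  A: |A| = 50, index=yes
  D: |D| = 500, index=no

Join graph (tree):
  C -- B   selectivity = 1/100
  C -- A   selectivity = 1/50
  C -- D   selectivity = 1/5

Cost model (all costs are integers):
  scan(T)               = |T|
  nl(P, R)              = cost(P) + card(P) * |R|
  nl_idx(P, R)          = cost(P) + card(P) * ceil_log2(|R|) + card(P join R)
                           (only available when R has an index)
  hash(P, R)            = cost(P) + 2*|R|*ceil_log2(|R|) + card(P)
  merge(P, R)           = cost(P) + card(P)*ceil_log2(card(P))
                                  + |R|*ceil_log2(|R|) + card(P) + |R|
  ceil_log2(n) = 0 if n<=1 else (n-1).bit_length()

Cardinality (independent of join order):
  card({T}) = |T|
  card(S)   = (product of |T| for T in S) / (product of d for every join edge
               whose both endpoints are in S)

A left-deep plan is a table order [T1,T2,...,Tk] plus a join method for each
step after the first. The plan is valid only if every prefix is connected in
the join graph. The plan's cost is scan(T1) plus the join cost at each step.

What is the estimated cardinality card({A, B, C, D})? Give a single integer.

Tables in S: A(50), B(100), C(200), D(500)
Edges inside S: C-B(d=100), C-A(d=50), C-D(d=5)
numerator = 50 * 100 * 200 * 500 = 500000000
denominator = 100 * 50 * 5 = 25000
card(S) = 500000000 / 25000 = 20000

20000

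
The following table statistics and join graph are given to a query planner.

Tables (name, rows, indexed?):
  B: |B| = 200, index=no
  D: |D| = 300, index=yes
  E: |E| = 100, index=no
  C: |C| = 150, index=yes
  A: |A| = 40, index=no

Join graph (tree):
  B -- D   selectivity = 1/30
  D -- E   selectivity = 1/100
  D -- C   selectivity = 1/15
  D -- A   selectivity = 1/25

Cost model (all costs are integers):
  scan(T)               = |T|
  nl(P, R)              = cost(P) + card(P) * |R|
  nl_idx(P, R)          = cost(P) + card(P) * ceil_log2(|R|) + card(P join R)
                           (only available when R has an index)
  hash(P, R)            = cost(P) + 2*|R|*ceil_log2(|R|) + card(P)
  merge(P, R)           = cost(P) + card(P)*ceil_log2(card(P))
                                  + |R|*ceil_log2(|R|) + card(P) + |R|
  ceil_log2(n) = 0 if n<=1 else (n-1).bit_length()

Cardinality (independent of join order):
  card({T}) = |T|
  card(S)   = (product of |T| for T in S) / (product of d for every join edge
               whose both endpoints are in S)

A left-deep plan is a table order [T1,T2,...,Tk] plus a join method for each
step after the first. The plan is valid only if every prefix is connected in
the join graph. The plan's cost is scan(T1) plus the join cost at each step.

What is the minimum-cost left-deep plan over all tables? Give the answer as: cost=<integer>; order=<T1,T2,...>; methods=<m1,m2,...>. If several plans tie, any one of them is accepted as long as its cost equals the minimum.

cost=11360; order=E,D,A,B,C; methods=nl_idx,hash,hash,hash

Selinger DP (subsets sized 1..n):
  {B}: scan cost=200, card=200
  {D}: scan cost=300, card=300
  {E}: scan cost=100, card=100
  {C}: scan cost=150, card=150
  {A}: scan cost=40, card=40
  {BD}: card=2000; try (B,hash)→3800, (D,nl_idx)→4000, (D,merge)→5000, (B,merge)→5100, (D,hash)→5800, (D,nl)→60200 …(+1); best=3800 via (B,hash)
  {DE}: card=300; try (D,nl_idx)→1300, (E,hash)→2000, (D,merge)→3900, (E,merge)→4100, (D,hash)→5600, (D,nl)→30100 …(+1); best=1300 via (D,nl_idx)
  {CD}: card=3000; try (C,hash)→3000, (D,merge)→4500, (D,nl_idx)→4500, (C,merge)→4650, (D,hash)→5700, (C,nl_idx)→5700 …(+2); best=3000 via (C,hash)
  {AD}: card=480; try (D,nl_idx)→880, (A,hash)→1080, (D,merge)→3320, (A,merge)→3580, (D,hash)→5480, (D,nl)→12040 …(+1); best=880 via (D,nl_idx)
  {BDE}: card=2000; try (B,hash)→4800, (B,merge)→6100, (E,hash)→7200, (E,merge)→28600, (B,nl)→61300, (E,nl)→203800; best=4800 via (B,hash)
  {BCD}: card=20000; try (C,hash)→8200, (B,hash)→9200, (C,merge)→29150, (C,nl_idx)→39800, (B,merge)→43800, (C,nl)→303800 …(+1); best=8200 via (C,hash)
  {ABD}: card=3200; try (B,hash)→4560, (A,hash)→6280, (B,merge)→7480, (A,merge)→28080, (A,nl)→83800, (B,nl)→96880; best=4560 via (B,hash)
  {CDE}: card=3000; try (C,hash)→4000, (C,merge)→5650, (C,nl_idx)→6700, (E,hash)→7400, (E,merge)→42800, (C,nl)→46300 …(+1); best=4000 via (C,hash)
  {ADE}: card=480; try (A,hash)→2080, (E,hash)→2760, (A,merge)→4580, (E,merge)→6480, (A,nl)→13300, (E,nl)→48880; best=2080 via (A,hash)
  {ACD}: card=4800; try (C,hash)→3760, (A,hash)→6480, (C,merge)→7030, (C,nl_idx)→9520, (A,merge)→42280, (C,nl)→72880 …(+1); best=3760 via (C,hash)
  {BCDE}: card=20000; try (C,hash)→9200, (B,hash)→10200, (E,hash)→29600, (C,merge)→30150, (C,nl_idx)→40800, (B,merge)→44800 …(+4); best=9200 via (C,hash)
  {ABDE}: card=3200; try (B,hash)→5760, (A,hash)→7280, (B,merge)→8680, (E,hash)→9160, (A,merge)→29080, (E,merge)→46960 …(+3); best=5760 via (B,hash)
  {ABCD}: card=32000; try (C,hash)→10160, (B,hash)→11760, (A,hash)→28680, (C,merge)→47510, (C,nl_idx)→62160, (B,merge)→72760 …(+4); best=10160 via (C,hash)
  {ACDE}: card=4800; try (C,hash)→4960, (A,hash)→7480, (C,merge)→8230, (E,hash)→9960, (C,nl_idx)→10720, (A,merge)→43280 …(+4); best=4960 via (C,hash)
  {ABCDE}: card=32000; try (C,hash)→11360, (B,hash)→12960, (A,hash)→29680, (E,hash)→43560, (C,merge)→48710, (C,nl_idx)→63360 …(+7); best=11360 via (C,hash)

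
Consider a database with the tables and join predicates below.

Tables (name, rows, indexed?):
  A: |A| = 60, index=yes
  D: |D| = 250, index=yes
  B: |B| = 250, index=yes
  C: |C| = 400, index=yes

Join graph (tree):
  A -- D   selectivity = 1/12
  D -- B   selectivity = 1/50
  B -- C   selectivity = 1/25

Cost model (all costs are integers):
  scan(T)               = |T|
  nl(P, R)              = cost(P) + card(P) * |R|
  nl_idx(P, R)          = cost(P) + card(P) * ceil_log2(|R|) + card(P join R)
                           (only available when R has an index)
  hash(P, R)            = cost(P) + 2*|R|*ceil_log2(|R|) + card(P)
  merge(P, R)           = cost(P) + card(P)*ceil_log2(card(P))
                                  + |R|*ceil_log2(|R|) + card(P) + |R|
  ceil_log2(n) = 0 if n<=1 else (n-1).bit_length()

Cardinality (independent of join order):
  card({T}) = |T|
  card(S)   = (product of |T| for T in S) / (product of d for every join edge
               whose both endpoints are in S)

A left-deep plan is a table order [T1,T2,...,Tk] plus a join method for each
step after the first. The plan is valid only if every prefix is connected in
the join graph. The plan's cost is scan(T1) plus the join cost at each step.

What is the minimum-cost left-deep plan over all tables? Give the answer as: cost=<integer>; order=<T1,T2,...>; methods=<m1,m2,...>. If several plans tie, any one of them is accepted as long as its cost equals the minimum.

cost=18920; order=B,D,A,C; methods=nl_idx,hash,hash

Selinger DP (subsets sized 1..n):
  {A}: scan cost=60, card=60
  {D}: scan cost=250, card=250
  {B}: scan cost=250, card=250
  {C}: scan cost=400, card=400
  {AD}: card=1250; try (A,hash)→1220, (D,nl_idx)→1790, (D,merge)→2730, (A,merge)→2920, (A,nl_idx)→3000, (D,hash)→4120 …(+2); best=1220 via (A,hash)
  {BD}: card=1250; try (D,nl_idx)→3500, (B,nl_idx)→3500, (D,hash)→4500, (B,hash)→4500, (D,merge)→4750, (B,merge)→4750 …(+2); best=3500 via (D,nl_idx)
  {BC}: card=4000; try (B,hash)→4800, (C,merge)→6500, (C,nl_idx)→6500, (B,merge)→6650, (B,nl_idx)→7600, (C,hash)→7700 …(+2); best=4800 via (B,hash)
  {ABD}: card=6250; try (A,hash)→5470, (B,hash)→6470, (A,nl_idx)→17250, (B,nl_idx)→17470, (B,merge)→18470, (A,merge)→18920 …(+2); best=5470 via (A,hash)
  {BCD}: card=20000; try (C,hash)→11950, (D,hash)→12800, (C,merge)→22500, (C,nl_idx)→34750, (D,nl_idx)→56800, (D,merge)→59050 …(+2); best=11950 via (C,hash)
  {ABCD}: card=100000; try (C,hash)→18920, (A,hash)→32670, (C,merge)→96970, (C,nl_idx)→161720, (A,nl_idx)→231950, (A,merge)→332370 …(+2); best=18920 via (C,hash)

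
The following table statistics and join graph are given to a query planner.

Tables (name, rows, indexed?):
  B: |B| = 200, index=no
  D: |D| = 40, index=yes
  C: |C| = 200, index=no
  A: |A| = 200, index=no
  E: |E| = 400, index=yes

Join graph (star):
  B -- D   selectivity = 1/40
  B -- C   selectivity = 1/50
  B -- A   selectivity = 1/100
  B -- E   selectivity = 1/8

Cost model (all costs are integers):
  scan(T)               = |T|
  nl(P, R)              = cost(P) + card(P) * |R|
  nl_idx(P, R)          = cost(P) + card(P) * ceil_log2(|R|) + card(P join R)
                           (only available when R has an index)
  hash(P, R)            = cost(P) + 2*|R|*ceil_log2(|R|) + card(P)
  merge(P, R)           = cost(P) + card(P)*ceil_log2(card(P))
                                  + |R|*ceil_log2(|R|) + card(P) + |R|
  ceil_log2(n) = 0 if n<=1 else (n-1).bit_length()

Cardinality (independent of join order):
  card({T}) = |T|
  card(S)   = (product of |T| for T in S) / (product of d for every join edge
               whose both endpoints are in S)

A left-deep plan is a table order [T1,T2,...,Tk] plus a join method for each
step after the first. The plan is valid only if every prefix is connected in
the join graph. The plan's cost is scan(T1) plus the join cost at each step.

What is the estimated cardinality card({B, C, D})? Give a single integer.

Tables in S: B(200), C(200), D(40)
Edges inside S: B-D(d=40), B-C(d=50)
numerator = 200 * 200 * 40 = 1600000
denominator = 40 * 50 = 2000
card(S) = 1600000 / 2000 = 800

800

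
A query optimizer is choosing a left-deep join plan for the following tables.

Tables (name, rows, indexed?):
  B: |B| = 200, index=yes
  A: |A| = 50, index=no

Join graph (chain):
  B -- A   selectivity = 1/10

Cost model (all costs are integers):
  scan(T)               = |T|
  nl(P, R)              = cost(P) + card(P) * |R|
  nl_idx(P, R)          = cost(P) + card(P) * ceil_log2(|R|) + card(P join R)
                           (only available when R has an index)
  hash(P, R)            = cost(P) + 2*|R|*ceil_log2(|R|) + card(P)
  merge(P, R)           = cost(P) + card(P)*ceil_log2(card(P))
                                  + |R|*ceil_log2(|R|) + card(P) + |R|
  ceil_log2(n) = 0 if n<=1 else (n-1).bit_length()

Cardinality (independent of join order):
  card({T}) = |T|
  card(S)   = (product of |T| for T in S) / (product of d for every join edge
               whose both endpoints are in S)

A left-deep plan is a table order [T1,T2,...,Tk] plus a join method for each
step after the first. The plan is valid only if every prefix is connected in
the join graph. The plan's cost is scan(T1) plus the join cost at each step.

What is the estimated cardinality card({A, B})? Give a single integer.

Tables in S: A(50), B(200)
Edges inside S: B-A(d=10)
numerator = 50 * 200 = 10000
denominator = 10 = 10
card(S) = 10000 / 10 = 1000

1000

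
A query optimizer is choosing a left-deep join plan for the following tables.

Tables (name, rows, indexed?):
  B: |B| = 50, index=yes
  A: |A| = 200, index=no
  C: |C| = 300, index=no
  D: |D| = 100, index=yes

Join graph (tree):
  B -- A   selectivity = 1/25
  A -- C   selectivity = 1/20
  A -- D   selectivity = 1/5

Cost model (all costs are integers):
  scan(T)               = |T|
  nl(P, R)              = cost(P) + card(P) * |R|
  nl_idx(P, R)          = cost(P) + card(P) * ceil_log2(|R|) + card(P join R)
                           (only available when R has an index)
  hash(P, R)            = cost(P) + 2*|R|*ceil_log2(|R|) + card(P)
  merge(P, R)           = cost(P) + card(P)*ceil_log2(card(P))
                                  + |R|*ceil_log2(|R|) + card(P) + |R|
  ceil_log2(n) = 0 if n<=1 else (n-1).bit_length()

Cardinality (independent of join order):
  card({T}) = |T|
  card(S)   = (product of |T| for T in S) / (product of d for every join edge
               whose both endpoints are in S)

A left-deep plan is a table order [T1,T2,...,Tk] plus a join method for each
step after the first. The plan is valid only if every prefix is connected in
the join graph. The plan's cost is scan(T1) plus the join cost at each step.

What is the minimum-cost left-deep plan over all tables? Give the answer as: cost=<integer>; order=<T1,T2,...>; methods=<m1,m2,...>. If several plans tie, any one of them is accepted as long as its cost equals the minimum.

Selinger DP (subsets sized 1..n):
  {B}: scan cost=50, card=50
  {A}: scan cost=200, card=200
  {C}: scan cost=300, card=300
  {D}: scan cost=100, card=100
  {AB}: card=400; try (B,hash)→1000, (B,nl_idx)→1800, (A,merge)→2200, (B,merge)→2350, (A,hash)→3300, (A,nl)→10050 …(+1); best=1000 via (B,hash)
  {AC}: card=3000; try (A,hash)→3800, (C,merge)→5000, (A,merge)→5100, (C,hash)→5800, (C,nl)→60200, (A,nl)→60300; best=3800 via (A,hash)
  {AD}: card=4000; try (D,hash)→1800, (A,merge)→2700, (D,merge)→2800, (A,hash)→3400, (D,nl_idx)→5600, (A,nl)→20100 …(+1); best=1800 via (D,hash)
  {ABC}: card=6000; try (C,hash)→6800, (B,hash)→7400, (C,merge)→8000, (B,nl_idx)→27800, (B,merge)→43150, (C,nl)→121000 …(+1); best=6800 via (C,hash)
  {ABD}: card=8000; try (D,hash)→2800, (D,merge)→5800, (B,hash)→6400, (D,nl_idx)→11800, (B,nl_idx)→33800, (D,nl)→41000 …(+2); best=2800 via (D,hash)
  {ACD}: card=60000; try (D,hash)→8200, (C,hash)→11200, (D,merge)→43600, (C,merge)→56800, (D,nl_idx)→84800, (D,nl)→303800 …(+1); best=8200 via (D,hash)
  {ABCD}: card=120000; try (D,hash)→14200, (C,hash)→16200, (B,hash)→68800, (D,merge)→91600, (C,merge)→117800, (D,nl_idx)→168800 …(+5); best=14200 via (D,hash)

cost=14200; order=A,B,C,D; methods=hash,hash,hash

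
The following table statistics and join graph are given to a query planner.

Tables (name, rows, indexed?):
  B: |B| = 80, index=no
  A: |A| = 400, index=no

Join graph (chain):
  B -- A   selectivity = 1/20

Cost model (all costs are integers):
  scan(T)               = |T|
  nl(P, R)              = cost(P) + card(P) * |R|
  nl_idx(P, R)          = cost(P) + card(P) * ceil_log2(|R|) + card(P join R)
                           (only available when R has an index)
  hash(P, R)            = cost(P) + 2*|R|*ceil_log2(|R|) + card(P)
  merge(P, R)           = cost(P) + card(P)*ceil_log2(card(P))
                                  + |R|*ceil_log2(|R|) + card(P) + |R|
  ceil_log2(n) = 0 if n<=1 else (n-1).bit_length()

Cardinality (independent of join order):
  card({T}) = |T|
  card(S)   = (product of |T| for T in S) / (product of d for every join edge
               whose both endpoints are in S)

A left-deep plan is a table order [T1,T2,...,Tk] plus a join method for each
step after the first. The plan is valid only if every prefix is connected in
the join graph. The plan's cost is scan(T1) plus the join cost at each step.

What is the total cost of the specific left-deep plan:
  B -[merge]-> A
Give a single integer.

step 1: scan B: cost=80, card=80
step 2: join A via merge
    card(P join A) = 80*400/(20) = 1600
    cost = 80 + 80*7 + 400*9 + 80 + 400 = 4720

4720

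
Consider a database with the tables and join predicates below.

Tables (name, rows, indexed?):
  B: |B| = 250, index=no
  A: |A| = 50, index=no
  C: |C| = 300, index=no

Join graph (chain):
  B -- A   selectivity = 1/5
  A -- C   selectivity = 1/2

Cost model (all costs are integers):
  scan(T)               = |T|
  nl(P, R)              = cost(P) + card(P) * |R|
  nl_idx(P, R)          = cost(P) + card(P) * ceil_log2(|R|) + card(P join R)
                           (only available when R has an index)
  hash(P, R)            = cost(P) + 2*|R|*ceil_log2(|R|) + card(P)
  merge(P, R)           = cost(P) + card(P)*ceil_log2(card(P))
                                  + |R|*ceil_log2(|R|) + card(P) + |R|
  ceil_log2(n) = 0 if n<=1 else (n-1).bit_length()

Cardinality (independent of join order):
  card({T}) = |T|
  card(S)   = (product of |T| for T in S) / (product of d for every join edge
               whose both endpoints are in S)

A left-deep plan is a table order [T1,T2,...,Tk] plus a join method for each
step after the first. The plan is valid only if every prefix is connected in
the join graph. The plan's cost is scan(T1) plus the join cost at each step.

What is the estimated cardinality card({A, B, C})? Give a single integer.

375000

Tables in S: A(50), B(250), C(300)
Edges inside S: B-A(d=5), A-C(d=2)
numerator = 50 * 250 * 300 = 3750000
denominator = 5 * 2 = 10
card(S) = 3750000 / 10 = 375000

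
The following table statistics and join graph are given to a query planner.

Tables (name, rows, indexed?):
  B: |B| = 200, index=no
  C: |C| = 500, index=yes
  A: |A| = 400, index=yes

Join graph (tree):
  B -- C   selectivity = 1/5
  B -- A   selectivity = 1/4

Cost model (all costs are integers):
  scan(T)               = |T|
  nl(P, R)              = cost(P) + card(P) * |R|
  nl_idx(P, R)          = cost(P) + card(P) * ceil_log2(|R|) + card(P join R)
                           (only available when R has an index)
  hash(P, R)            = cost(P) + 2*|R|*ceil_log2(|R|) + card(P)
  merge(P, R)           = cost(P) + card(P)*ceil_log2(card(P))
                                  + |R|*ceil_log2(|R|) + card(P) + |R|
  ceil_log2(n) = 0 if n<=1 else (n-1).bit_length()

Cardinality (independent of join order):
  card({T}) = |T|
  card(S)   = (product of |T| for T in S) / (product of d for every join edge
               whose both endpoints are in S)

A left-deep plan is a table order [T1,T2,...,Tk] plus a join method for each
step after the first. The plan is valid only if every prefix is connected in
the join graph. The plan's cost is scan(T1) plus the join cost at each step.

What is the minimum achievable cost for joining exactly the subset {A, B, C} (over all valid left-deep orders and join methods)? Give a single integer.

Selinger DP over subsets of {A,B,C}:
  {B}: scan cost=200, card=200
  {C}: scan cost=500, card=500
  {A}: scan cost=400, card=400
  {BC}: card=20000; try (B,hash)→4200, (C,merge)→7000, (B,merge)→7300, (C,hash)→9400, (C,nl_idx)→22000, (C,nl)→100200 …(+1); best=4200 via (B,hash)
  {AB}: card=20000; try (B,hash)→4000, (A,merge)→6000, (B,merge)→6200, (A,hash)→7600, (A,nl_idx)→22000, (A,nl)→80200 …(+1); best=4000 via (B,hash)
  {ABC}: card=2000000; try (A,hash)→31400, (C,hash)→33000, (A,merge)→328200, (C,merge)→329000, (C,nl_idx)→2184000, (A,nl_idx)→2184200 …(+2); best=31400 via (A,hash)

31400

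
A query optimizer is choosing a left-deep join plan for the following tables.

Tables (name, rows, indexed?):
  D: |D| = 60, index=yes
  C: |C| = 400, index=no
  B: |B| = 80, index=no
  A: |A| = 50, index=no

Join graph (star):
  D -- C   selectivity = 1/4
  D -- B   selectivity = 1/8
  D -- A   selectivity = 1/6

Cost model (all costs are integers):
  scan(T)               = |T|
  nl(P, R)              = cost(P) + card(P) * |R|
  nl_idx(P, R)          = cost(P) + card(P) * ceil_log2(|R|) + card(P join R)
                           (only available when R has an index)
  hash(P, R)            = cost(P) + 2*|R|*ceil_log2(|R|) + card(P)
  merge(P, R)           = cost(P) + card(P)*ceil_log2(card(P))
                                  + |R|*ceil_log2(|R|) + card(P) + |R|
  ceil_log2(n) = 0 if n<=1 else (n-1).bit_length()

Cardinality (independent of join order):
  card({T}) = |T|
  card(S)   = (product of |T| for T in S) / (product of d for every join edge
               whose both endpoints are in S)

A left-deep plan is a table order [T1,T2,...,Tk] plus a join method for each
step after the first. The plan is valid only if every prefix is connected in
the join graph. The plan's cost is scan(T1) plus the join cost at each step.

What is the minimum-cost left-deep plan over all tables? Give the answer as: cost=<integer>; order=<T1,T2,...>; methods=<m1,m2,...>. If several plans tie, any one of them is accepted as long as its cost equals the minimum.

cost=14280; order=B,D,A,C; methods=hash,hash,hash

Selinger DP (subsets sized 1..n):
  {D}: scan cost=60, card=60
  {C}: scan cost=400, card=400
  {B}: scan cost=80, card=80
  {A}: scan cost=50, card=50
  {CD}: card=6000; try (D,hash)→1520, (C,merge)→4480, (D,merge)→4820, (C,hash)→7320, (D,nl_idx)→8800, (C,nl)→24060 …(+1); best=1520 via (D,hash)
  {BD}: card=600; try (D,hash)→880, (B,merge)→1120, (D,merge)→1140, (D,nl_idx)→1160, (B,hash)→1240, (B,nl)→4860 …(+1); best=880 via (D,hash)
  {AD}: card=500; try (A,hash)→720, (D,hash)→820, (D,merge)→820, (A,merge)→830, (D,nl_idx)→850, (D,nl)→3050 …(+1); best=720 via (A,hash)
  {BCD}: card=60000; try (B,hash)→8640, (C,hash)→8680, (C,merge)→11480, (B,merge)→86160, (C,nl)→240880, (B,nl)→481520; best=8640 via (B,hash)
  {ACD}: card=50000; try (A,hash)→8120, (C,hash)→8420, (C,merge)→9720, (A,merge)→85870, (C,nl)→200720, (A,nl)→301520; best=8120 via (A,hash)
  {ABD}: card=5000; try (A,hash)→2080, (B,hash)→2340, (B,merge)→6360, (A,merge)→7830, (A,nl)→30880, (B,nl)→40720; best=2080 via (A,hash)
  {ABCD}: card=500000; try (C,hash)→14280, (B,hash)→59240, (A,hash)→69240, (C,merge)→76080, (B,merge)→858760, (A,merge)→1028990 …(+3); best=14280 via (C,hash)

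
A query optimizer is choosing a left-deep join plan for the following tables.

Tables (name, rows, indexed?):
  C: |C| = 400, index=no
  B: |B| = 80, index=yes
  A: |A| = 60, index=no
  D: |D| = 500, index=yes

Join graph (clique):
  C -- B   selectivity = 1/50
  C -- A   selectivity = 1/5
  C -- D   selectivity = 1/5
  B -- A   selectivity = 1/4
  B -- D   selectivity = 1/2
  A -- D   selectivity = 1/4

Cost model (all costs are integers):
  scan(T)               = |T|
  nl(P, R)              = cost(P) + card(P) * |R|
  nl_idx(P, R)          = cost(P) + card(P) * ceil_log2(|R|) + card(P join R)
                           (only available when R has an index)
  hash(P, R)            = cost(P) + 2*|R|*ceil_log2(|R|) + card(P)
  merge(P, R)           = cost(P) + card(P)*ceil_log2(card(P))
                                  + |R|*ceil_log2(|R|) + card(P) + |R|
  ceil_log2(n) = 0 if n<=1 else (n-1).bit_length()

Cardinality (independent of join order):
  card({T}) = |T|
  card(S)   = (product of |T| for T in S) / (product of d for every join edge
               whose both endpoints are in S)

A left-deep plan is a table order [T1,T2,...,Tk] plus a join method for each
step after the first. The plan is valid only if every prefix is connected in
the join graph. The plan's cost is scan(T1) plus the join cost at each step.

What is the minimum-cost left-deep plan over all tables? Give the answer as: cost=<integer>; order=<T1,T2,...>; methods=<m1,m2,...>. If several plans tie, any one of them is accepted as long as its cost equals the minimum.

Selinger DP (subsets sized 1..n):
  {C}: scan cost=400, card=400
  {B}: scan cost=80, card=80
  {A}: scan cost=60, card=60
  {D}: scan cost=500, card=500
  {BC}: card=640; try (B,hash)→1920, (B,nl_idx)→3840, (C,merge)→4720, (B,merge)→5040, (C,hash)→7360, (C,nl)→32080 …(+1); best=1920 via (B,hash)
  {AC}: card=4800; try (A,hash)→1520, (C,merge)→4480, (A,merge)→4820, (C,hash)→7320, (C,nl)→24060, (A,nl)→24400; best=1520 via (A,hash)
  {CD}: card=40000; try (C,hash)→8200, (D,merge)→9400, (C,merge)→9500, (D,hash)→9800, (D,nl_idx)→44000, (D,nl)→200400 …(+1); best=8200 via (C,hash)
  {AB}: card=1200; try (A,hash)→880, (B,merge)→1120, (A,merge)→1140, (B,hash)→1240, (B,nl_idx)→1680, (B,nl)→4860 …(+1); best=880 via (A,hash)
  {BD}: card=20000; try (B,hash)→2120, (D,merge)→5720, (B,merge)→6140, (D,hash)→9160, (D,nl_idx)→20800, (B,nl_idx)→24000 …(+2); best=2120 via (B,hash)
  {AD}: card=7500; try (A,hash)→1720, (D,merge)→5480, (A,merge)→5920, (D,nl_idx)→8100, (D,hash)→9120, (D,nl)→30060 …(+1); best=1720 via (A,hash)
  {ABC}: card=1920; try (A,hash)→3280, (B,hash)→7440, (C,hash)→9280, (A,merge)→9380, (C,merge)→19280, (B,nl_idx)→37040 …(+4); best=3280 via (A,hash)
  {BCD}: card=32000; try (D,hash)→11560, (D,merge)→13960, (C,hash)→29320, (D,nl_idx)→39680, (B,hash)→49320, (B,nl_idx)→320200 …(+5); best=11560 via (D,hash)
  {ACD}: card=120000; try (D,hash)→15320, (C,hash)→16420, (A,hash)→48920, (D,merge)→73720, (C,merge)→110720, (D,nl_idx)→164720 …(+4); best=15320 via (D,hash)
  {ABD}: card=75000; try (B,hash)→10340, (D,hash)→11080, (D,merge)→20280, (A,hash)→22840, (D,nl_idx)→86680, (B,merge)→107360 …(+5); best=10340 via (B,hash)
  {ABCD}: card=24000; try (D,hash)→14200, (D,merge)→31320, (A,hash)→44280, (D,nl_idx)→44560, (C,hash)→92540, (B,hash)→136440 …(+8); best=14200 via (D,hash)

cost=14200; order=C,B,A,D; methods=hash,hash,hash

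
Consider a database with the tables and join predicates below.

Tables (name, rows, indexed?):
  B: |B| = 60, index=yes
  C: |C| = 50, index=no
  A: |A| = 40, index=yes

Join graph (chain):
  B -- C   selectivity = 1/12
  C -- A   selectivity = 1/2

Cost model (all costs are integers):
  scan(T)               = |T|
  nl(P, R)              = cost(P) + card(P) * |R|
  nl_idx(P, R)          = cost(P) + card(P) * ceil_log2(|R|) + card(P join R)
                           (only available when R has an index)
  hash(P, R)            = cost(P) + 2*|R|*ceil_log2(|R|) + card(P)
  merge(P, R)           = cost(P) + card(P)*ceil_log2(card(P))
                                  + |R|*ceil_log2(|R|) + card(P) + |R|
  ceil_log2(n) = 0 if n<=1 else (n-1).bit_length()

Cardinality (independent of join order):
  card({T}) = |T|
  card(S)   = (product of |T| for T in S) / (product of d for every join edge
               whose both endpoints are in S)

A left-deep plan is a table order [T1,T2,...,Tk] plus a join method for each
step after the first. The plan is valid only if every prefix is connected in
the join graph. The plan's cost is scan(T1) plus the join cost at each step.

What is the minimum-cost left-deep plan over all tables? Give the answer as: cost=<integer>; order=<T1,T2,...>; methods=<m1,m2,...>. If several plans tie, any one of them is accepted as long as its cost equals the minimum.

Selinger DP (subsets sized 1..n):
  {B}: scan cost=60, card=60
  {C}: scan cost=50, card=50
  {A}: scan cost=40, card=40
  {BC}: card=250; try (B,nl_idx)→600, (C,hash)→720, (B,hash)→820, (B,merge)→820, (C,merge)→830, (B,nl)→3050 …(+1); best=600 via (B,nl_idx)
  {AC}: card=1000; try (A,hash)→580, (C,merge)→670, (C,hash)→680, (A,merge)→680, (A,nl_idx)→1350, (C,nl)→2040 …(+1); best=580 via (A,hash)
  {ABC}: card=5000; try (A,hash)→1330, (B,hash)→2300, (A,merge)→3130, (A,nl_idx)→7100, (A,nl)→10600, (B,nl_idx)→11580 …(+2); best=1330 via (A,hash)

cost=1330; order=C,B,A; methods=nl_idx,hash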